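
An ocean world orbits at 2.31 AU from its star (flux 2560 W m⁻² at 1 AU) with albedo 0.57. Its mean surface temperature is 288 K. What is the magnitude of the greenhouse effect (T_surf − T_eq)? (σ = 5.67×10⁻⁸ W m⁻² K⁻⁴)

ΔT ≈ 114.3 K

S = 2560/2.31² = 479.8 W m⁻².
T_eq = [S(1−A)/(4σ)]^(1/4) = [479.8×0.43/(4×5.67×10⁻⁸)]^(1/4) = 173.7 K.
ΔT = T_surf − T_eq = 288 − 173.7.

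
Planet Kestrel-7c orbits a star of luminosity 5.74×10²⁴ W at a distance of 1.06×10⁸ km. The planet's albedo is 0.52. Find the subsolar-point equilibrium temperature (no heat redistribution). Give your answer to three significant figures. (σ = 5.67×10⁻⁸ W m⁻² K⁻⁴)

T_ss ≈ 136 K

d = 1.06×10⁸ km = 1.06×10¹¹ m.
Flux: S = L/(4πd²) = 5.74×10²⁴/(4π×(1.06×10¹¹)²) = 40.7 W m⁻².
At the subsolar point the surface absorbs S(1−A) and emits σT⁴ per unit area — no factor of 4, since only the local patch is in balance.
T = [40.7 × 0.48 / 5.67×10⁻⁸]^(1/4) = (3.44×10⁸)^(1/4) = 136 K.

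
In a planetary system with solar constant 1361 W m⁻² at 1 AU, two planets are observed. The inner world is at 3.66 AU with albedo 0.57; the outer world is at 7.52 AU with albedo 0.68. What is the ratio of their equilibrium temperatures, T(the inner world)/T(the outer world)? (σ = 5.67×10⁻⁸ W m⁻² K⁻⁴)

T₁/T₂ ≈ 1.543

T_eq = [S₀(1−A)/(4σd²)]^(1/4), so T ∝ (1−A)^(1/4) / √d.
T₁ = [1361×0.43/(4×5.67×10⁻⁸×3.66²)]^(1/4) = 117.81 K.
T₂ = [1361×0.32/(4×5.67×10⁻⁸×7.52²)]^(1/4) = 76.34 K.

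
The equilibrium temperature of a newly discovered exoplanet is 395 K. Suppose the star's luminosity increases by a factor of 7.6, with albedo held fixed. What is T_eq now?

T_eq ∝ L^(1/4) · d^(−1/2).
T′ = 395 × 7.6^(1/4) = 656 K.

T_eq ≈ 656 K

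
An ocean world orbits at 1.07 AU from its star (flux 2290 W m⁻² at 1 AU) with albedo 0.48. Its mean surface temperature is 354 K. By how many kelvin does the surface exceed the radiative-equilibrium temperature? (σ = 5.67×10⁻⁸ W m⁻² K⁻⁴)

ΔT ≈ 93.8 K

S = 2290/1.07² = 2000 W m⁻².
T_eq = [S(1−A)/(4σ)]^(1/4) = [2000×0.52/(4×5.67×10⁻⁸)]^(1/4) = 260.2 K.
ΔT = T_surf − T_eq = 354 − 260.2.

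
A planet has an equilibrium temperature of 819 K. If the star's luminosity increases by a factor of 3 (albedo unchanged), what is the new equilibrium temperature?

T_eq ∝ L^(1/4) · d^(−1/2).
T′ = 819 × 3^(1/4) = 1080 K.

T_eq ≈ 1080 K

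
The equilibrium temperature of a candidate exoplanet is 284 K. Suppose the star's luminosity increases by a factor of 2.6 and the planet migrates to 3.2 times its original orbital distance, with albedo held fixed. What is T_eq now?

T_eq ≈ 202 K

T_eq ∝ L^(1/4) · d^(−1/2).
T′ = 284 × 2.6^(1/4) / 3.2^(1/2) = 202 K.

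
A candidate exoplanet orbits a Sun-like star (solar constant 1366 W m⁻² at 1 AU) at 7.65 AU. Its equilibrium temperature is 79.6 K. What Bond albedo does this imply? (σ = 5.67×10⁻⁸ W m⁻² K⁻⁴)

Flux at 7.65 AU: S = 1366/7.65² = 23.3 W m⁻².
From T_eq⁴ = S(1−A)/(4σ): 1−A = 4σT_eq⁴/S.
1−A = 4 × 5.67×10⁻⁸ × (79.6)⁴ / 23.3 = 0.390.

A ≈ 0.61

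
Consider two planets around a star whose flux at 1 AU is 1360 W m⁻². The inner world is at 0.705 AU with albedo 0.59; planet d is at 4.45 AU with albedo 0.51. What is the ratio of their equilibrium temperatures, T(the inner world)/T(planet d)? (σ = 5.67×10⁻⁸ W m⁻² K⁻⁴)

T₁/T₂ ≈ 2.403

T_eq = [S₀(1−A)/(4σd²)]^(1/4), so T ∝ (1−A)^(1/4) / √d.
T₁ = [1360×0.41/(4×5.67×10⁻⁸×0.705²)]^(1/4) = 265.20 K.
T₂ = [1360×0.49/(4×5.67×10⁻⁸×4.45²)]^(1/4) = 110.37 K.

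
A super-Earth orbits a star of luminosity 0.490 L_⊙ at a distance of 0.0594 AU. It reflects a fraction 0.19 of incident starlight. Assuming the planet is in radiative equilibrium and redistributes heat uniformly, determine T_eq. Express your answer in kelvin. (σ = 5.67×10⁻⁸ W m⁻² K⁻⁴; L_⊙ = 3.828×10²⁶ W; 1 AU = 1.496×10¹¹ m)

d = 0.0594 AU = 8.89×10⁹ m.
L = 0.490 × 3.828×10²⁶ = 1.88×10²⁶ W.
Flux: S = L/(4πd²) = 1.88×10²⁶/(4π×(8.89×10⁹)²) = 1.89×10⁵ W m⁻².
Energy balance: absorbed = emitted ⇒ πR²·S(1−A) = 4πR²·σT_eq⁴, so T_eq⁴ = S(1−A)/(4σ).
T_eq = [1.89×10⁵ × 0.81 / (4 × 5.67×10⁻⁸)]^(1/4) = (6.75×10¹¹)^(1/4) = 906 K.

T_eq ≈ 906 K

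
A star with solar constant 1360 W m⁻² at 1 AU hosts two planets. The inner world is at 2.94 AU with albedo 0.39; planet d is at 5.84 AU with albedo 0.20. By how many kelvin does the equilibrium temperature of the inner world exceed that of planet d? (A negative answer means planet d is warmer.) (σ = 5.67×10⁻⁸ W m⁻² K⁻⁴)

T_eq = [S₀(1−A)/(4σd²)]^(1/4), so T ∝ (1−A)^(1/4) / √d.
T₁ = [1360×0.61/(4×5.67×10⁻⁸×2.94²)]^(1/4) = 143.43 K.
T₂ = [1360×0.80/(4×5.67×10⁻⁸×5.84²)]^(1/4) = 108.90 K.

ΔT ≈ 34.5 K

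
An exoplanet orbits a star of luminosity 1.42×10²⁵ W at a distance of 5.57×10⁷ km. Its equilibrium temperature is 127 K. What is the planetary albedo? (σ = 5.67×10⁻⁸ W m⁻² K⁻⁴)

d = 5.57×10⁷ km = 5.57×10¹⁰ m.
Flux: S = L/(4πd²) = 1.42×10²⁵/(4π×(5.57×10¹⁰)²) = 364 W m⁻².
From T_eq⁴ = S(1−A)/(4σ): 1−A = 4σT_eq⁴/S.
1−A = 4 × 5.67×10⁻⁸ × (127)⁴ / 364 = 0.162.

A ≈ 0.84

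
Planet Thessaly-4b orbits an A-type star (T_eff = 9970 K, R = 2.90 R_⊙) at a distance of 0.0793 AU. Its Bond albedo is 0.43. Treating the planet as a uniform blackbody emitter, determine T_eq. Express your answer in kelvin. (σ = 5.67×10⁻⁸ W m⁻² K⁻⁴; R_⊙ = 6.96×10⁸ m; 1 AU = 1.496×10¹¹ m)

T_eq ≈ 2530 K

R_⋆ = 2.90 × 6.96×10⁸ = 2.02×10⁹ m.
d = 0.0793 AU = 1.19×10¹⁰ m.
L = 4πR_⋆²σT_⋆⁴ = 4π(2.02×10⁹)² × 5.67×10⁻⁸ × (9970)⁴ = 2.87×10²⁸ W.
S = L/(4πd²) = 1.62×10⁷ W m⁻².
Energy balance: absorbed = emitted ⇒ πR²·S(1−A) = 4πR²·σT_eq⁴, so T_eq⁴ = S(1−A)/(4σ).
T_eq = [1.62×10⁷ × 0.57 / (4 × 5.67×10⁻⁸)]^(1/4) = (4.08×10¹³)^(1/4) = 2530 K.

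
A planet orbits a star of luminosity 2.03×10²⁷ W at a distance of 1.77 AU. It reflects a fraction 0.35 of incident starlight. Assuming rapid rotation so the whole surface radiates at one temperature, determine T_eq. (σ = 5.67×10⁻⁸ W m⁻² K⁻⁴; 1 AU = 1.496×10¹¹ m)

d = 1.77 AU = 2.65×10¹¹ m.
Flux: S = L/(4πd²) = 2.03×10²⁷/(4π×(2.65×10¹¹)²) = 2300 W m⁻².
Energy balance: absorbed = emitted ⇒ πR²·S(1−A) = 4πR²·σT_eq⁴, so T_eq⁴ = S(1−A)/(4σ).
T_eq = [2300 × 0.65 / (4 × 5.67×10⁻⁸)]^(1/4) = (6.60×10⁹)^(1/4) = 285 K.

T_eq ≈ 285 K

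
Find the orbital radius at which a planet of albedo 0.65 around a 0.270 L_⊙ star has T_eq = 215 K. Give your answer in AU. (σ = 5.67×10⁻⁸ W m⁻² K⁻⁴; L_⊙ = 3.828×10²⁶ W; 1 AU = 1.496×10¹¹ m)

L = 0.270 × 3.828×10²⁶ = 1.03×10²⁶ W.
From T_eq⁴ = L(1−A)/(16πσd²): d = √[L(1−A)/(16πσT_eq⁴)].
d = √[1.03×10²⁶ × 0.35 / (16π × 5.67×10⁻⁸ × (215)⁴)] = 7.71×10¹⁰ m = 0.515 AU.

d ≈ 0.515 AU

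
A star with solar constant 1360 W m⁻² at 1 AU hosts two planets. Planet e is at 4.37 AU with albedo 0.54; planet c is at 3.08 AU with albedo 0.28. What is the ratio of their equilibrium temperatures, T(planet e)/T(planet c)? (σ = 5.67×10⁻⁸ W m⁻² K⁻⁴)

T_eq = [S₀(1−A)/(4σd²)]^(1/4), so T ∝ (1−A)^(1/4) / √d.
T₁ = [1360×0.46/(4×5.67×10⁻⁸×4.37²)]^(1/4) = 109.63 K.
T₂ = [1360×0.72/(4×5.67×10⁻⁸×3.08²)]^(1/4) = 146.06 K.

T₁/T₂ ≈ 0.751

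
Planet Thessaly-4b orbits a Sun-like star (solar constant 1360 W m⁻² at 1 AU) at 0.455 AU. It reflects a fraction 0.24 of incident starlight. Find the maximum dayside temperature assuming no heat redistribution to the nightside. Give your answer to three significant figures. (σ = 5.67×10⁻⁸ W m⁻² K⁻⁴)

Flux at 0.455 AU: S = 1360/0.455² = 6570 W m⁻².
With no redistribution each surface element balances locally: S(1−A) = σT⁴.
T = [6570 × 0.76 / 5.67×10⁻⁸]^(1/4) = (8.81×10¹⁰)^(1/4) = 545 K.

T_ss ≈ 545 K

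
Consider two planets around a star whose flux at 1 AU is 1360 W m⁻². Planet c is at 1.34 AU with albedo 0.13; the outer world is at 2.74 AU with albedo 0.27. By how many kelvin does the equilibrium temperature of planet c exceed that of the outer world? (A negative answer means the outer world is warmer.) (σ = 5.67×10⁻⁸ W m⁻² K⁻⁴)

T_eq = [S₀(1−A)/(4σd²)]^(1/4), so T ∝ (1−A)^(1/4) / √d.
T₁ = [1360×0.87/(4×5.67×10⁻⁸×1.34²)]^(1/4) = 232.17 K.
T₂ = [1360×0.73/(4×5.67×10⁻⁸×2.74²)]^(1/4) = 155.39 K.

ΔT ≈ 76.8 K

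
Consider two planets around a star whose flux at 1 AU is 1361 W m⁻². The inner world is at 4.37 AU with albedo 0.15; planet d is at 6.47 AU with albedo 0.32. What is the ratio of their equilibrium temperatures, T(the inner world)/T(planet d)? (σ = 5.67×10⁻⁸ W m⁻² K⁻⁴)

T₁/T₂ ≈ 1.287

T_eq = [S₀(1−A)/(4σd²)]^(1/4), so T ∝ (1−A)^(1/4) / √d.
T₁ = [1361×0.85/(4×5.67×10⁻⁸×4.37²)]^(1/4) = 127.84 K.
T₂ = [1361×0.68/(4×5.67×10⁻⁸×6.47²)]^(1/4) = 99.36 K.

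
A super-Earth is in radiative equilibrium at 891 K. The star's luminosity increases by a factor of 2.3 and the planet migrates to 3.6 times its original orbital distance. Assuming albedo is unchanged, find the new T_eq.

T_eq ≈ 578 K

T_eq ∝ L^(1/4) · d^(−1/2).
T′ = 891 × 2.3^(1/4) / 3.6^(1/2) = 578 K.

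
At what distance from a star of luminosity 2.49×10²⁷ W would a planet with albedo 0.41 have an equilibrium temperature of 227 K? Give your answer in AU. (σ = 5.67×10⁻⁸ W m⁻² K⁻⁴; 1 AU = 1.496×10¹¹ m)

d ≈ 2.95 AU

From T_eq⁴ = L(1−A)/(16πσd²): d = √[L(1−A)/(16πσT_eq⁴)].
d = √[2.49×10²⁷ × 0.59 / (16π × 5.67×10⁻⁸ × (227)⁴)] = 4.41×10¹¹ m = 2.95 AU.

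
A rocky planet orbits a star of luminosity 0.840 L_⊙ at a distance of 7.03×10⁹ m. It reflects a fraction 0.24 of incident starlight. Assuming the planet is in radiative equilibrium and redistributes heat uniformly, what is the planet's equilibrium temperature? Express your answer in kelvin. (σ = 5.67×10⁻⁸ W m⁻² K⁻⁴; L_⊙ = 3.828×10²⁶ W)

T_eq ≈ 1150 K

L = 0.840 × 3.828×10²⁶ = 3.22×10²⁶ W.
Flux: S = L/(4πd²) = 3.22×10²⁶/(4π×(7.03×10⁹)²) = 5.18×10⁵ W m⁻².
Energy balance: absorbed = emitted ⇒ πR²·S(1−A) = 4πR²·σT_eq⁴, so T_eq⁴ = S(1−A)/(4σ).
T_eq = [5.18×10⁵ × 0.76 / (4 × 5.67×10⁻⁸)]^(1/4) = (1.74×10¹²)^(1/4) = 1150 K.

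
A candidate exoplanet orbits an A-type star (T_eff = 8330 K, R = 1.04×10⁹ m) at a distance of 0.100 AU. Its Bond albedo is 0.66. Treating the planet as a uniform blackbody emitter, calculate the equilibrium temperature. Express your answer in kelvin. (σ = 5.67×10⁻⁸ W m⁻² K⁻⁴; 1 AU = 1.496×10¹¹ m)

T_eq ≈ 1190 K

d = 0.100 AU = 1.50×10¹⁰ m.
L = 4πR_⋆²σT_⋆⁴ = 4π(1.04×10⁹)² × 5.67×10⁻⁸ × (8330)⁴ = 3.71×10²⁷ W.
S = L/(4πd²) = 1.32×10⁶ W m⁻².
Energy balance: absorbed = emitted ⇒ πR²·S(1−A) = 4πR²·σT_eq⁴, so T_eq⁴ = S(1−A)/(4σ).
T_eq = [1.32×10⁶ × 0.34 / (4 × 5.67×10⁻⁸)]^(1/4) = (1.98×10¹²)^(1/4) = 1190 K.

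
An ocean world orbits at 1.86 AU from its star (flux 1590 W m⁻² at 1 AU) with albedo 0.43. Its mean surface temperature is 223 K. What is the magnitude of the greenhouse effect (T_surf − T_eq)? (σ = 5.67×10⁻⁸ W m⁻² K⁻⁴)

ΔT ≈ 38.6 K

S = 1590/1.86² = 459.6 W m⁻².
T_eq = [S(1−A)/(4σ)]^(1/4) = [459.6×0.57/(4×5.67×10⁻⁸)]^(1/4) = 184.4 K.
ΔT = T_surf − T_eq = 223 − 184.4.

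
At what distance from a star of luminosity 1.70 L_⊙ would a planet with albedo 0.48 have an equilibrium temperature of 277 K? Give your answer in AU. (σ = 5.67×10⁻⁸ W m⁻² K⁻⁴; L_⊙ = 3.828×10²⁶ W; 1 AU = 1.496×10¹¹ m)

d ≈ 0.949 AU

L = 1.70 × 3.828×10²⁶ = 6.51×10²⁶ W.
From T_eq⁴ = L(1−A)/(16πσd²): d = √[L(1−A)/(16πσT_eq⁴)].
d = √[6.51×10²⁶ × 0.52 / (16π × 5.67×10⁻⁸ × (277)⁴)] = 1.42×10¹¹ m = 0.949 AU.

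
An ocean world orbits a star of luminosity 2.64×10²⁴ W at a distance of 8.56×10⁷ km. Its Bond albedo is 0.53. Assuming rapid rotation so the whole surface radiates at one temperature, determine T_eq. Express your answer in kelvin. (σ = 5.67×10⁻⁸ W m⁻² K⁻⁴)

d = 8.56×10⁷ km = 8.56×10¹⁰ m.
Flux: S = L/(4πd²) = 2.64×10²⁴/(4π×(8.56×10¹⁰)²) = 28.7 W m⁻².
Energy balance: absorbed = emitted ⇒ πR²·S(1−A) = 4πR²·σT_eq⁴, so T_eq⁴ = S(1−A)/(4σ).
T_eq = [28.7 × 0.47 / (4 × 5.67×10⁻⁸)]^(1/4) = (5.94×10⁷)^(1/4) = 87.8 K.

T_eq ≈ 87.8 K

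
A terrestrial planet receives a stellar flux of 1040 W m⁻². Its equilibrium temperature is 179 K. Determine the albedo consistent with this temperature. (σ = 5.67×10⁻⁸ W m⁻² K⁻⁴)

A ≈ 0.78

From T_eq⁴ = S(1−A)/(4σ): 1−A = 4σT_eq⁴/S.
1−A = 4 × 5.67×10⁻⁸ × (179)⁴ / 1040 = 0.224.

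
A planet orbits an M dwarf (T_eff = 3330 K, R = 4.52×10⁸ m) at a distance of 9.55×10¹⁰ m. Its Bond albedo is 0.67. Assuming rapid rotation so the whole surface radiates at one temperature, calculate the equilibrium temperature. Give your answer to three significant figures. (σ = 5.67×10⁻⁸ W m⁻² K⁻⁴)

T_eq ≈ 123 K

L = 4πR_⋆²σT_⋆⁴ = 4π(4.52×10⁸)² × 5.67×10⁻⁸ × (3330)⁴ = 1.79×10²⁵ W.
S = L/(4πd²) = 156 W m⁻².
Energy balance: absorbed = emitted ⇒ πR²·S(1−A) = 4πR²·σT_eq⁴, so T_eq⁴ = S(1−A)/(4σ).
T_eq = [156 × 0.33 / (4 × 5.67×10⁻⁸)]^(1/4) = (2.27×10⁸)^(1/4) = 123 K.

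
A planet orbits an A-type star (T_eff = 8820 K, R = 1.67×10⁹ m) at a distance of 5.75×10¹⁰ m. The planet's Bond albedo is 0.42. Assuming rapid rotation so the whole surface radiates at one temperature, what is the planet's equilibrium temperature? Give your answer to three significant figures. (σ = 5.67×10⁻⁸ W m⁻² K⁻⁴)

L = 4πR_⋆²σT_⋆⁴ = 4π(1.67×10⁹)² × 5.67×10⁻⁸ × (8820)⁴ = 1.20×10²⁸ W.
S = L/(4πd²) = 2.89×10⁵ W m⁻².
Energy balance: absorbed = emitted ⇒ πR²·S(1−A) = 4πR²·σT_eq⁴, so T_eq⁴ = S(1−A)/(4σ).
T_eq = [2.89×10⁵ × 0.58 / (4 × 5.67×10⁻⁸)]^(1/4) = (7.40×10¹¹)^(1/4) = 928 K.

T_eq ≈ 928 K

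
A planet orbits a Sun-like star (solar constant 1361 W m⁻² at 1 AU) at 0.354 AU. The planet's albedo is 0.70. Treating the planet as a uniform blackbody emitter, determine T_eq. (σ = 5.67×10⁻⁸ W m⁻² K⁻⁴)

T_eq ≈ 346 K

Flux at 0.354 AU: S = 1361/0.354² = 1.09×10⁴ W m⁻².
Energy balance: absorbed = emitted ⇒ πR²·S(1−A) = 4πR²·σT_eq⁴, so T_eq⁴ = S(1−A)/(4σ).
T_eq = [1.09×10⁴ × 0.30 / (4 × 5.67×10⁻⁸)]^(1/4) = (1.44×10¹⁰)^(1/4) = 346 K.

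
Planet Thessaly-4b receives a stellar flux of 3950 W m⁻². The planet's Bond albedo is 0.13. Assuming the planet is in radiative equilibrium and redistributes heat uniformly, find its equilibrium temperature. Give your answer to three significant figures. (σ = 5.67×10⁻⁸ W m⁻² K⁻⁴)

T_eq ≈ 351 K

Energy balance: absorbed = emitted ⇒ πR²·S(1−A) = 4πR²·σT_eq⁴, so T_eq⁴ = S(1−A)/(4σ).
T_eq = [3950 × 0.87 / (4 × 5.67×10⁻⁸)]^(1/4) = (1.52×10¹⁰)^(1/4) = 351 K.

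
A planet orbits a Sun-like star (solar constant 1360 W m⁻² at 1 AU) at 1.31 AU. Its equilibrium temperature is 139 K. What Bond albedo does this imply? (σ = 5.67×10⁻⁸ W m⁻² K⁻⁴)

Flux at 1.31 AU: S = 1360/1.31² = 792 W m⁻².
From T_eq⁴ = S(1−A)/(4σ): 1−A = 4σT_eq⁴/S.
1−A = 4 × 5.67×10⁻⁸ × (139)⁴ / 792 = 0.107.

A ≈ 0.89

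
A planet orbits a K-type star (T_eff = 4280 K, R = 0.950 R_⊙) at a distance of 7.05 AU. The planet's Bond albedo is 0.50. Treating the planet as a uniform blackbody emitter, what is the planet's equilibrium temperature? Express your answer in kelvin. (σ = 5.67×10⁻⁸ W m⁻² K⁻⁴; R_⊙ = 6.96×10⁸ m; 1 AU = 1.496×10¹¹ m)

T_eq ≈ 63.7 K

R_⋆ = 0.950 × 6.96×10⁸ = 6.61×10⁸ m.
d = 7.05 AU = 1.05×10¹² m.
L = 4πR_⋆²σT_⋆⁴ = 4π(6.61×10⁸)² × 5.67×10⁻⁸ × (4280)⁴ = 1.05×10²⁶ W.
S = L/(4πd²) = 7.48 W m⁻².
Energy balance: absorbed = emitted ⇒ πR²·S(1−A) = 4πR²·σT_eq⁴, so T_eq⁴ = S(1−A)/(4σ).
T_eq = [7.48 × 0.50 / (4 × 5.67×10⁻⁸)]^(1/4) = (1.65×10⁷)^(1/4) = 63.7 K.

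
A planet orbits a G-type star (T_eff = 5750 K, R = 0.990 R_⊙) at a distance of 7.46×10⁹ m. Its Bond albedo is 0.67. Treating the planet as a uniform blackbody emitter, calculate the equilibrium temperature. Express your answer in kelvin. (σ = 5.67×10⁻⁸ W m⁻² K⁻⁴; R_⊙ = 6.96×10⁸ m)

T_eq ≈ 937 K

R_⋆ = 0.990 × 6.96×10⁸ = 6.89×10⁸ m.
L = 4πR_⋆²σT_⋆⁴ = 4π(6.89×10⁸)² × 5.67×10⁻⁸ × (5750)⁴ = 3.70×10²⁶ W.
S = L/(4πd²) = 5.29×10⁵ W m⁻².
Energy balance: absorbed = emitted ⇒ πR²·S(1−A) = 4πR²·σT_eq⁴, so T_eq⁴ = S(1−A)/(4σ).
T_eq = [5.29×10⁵ × 0.33 / (4 × 5.67×10⁻⁸)]^(1/4) = (7.69×10¹¹)^(1/4) = 937 K.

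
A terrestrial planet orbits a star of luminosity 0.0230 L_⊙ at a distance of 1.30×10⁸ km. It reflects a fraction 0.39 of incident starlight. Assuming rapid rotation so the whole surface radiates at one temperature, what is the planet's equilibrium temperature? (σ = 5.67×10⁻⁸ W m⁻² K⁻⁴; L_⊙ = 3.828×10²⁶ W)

T_eq ≈ 103 K

d = 1.30×10⁸ km = 1.30×10¹¹ m.
L = 0.0230 × 3.828×10²⁶ = 8.80×10²⁴ W.
Flux: S = L/(4πd²) = 8.80×10²⁴/(4π×(1.30×10¹¹)²) = 41.5 W m⁻².
Energy balance: absorbed = emitted ⇒ πR²·S(1−A) = 4πR²·σT_eq⁴, so T_eq⁴ = S(1−A)/(4σ).
T_eq = [41.5 × 0.61 / (4 × 5.67×10⁻⁸)]^(1/4) = (1.12×10⁸)^(1/4) = 103 K.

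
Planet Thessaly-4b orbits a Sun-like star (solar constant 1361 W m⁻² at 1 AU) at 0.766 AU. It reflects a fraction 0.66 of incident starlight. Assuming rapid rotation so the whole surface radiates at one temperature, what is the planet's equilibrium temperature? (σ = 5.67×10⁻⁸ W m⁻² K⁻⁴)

Flux at 0.766 AU: S = 1361/0.766² = 2320 W m⁻².
Energy balance: absorbed = emitted ⇒ πR²·S(1−A) = 4πR²·σT_eq⁴, so T_eq⁴ = S(1−A)/(4σ).
T_eq = [2320 × 0.34 / (4 × 5.67×10⁻⁸)]^(1/4) = (3.48×10⁹)^(1/4) = 243 K.

T_eq ≈ 243 K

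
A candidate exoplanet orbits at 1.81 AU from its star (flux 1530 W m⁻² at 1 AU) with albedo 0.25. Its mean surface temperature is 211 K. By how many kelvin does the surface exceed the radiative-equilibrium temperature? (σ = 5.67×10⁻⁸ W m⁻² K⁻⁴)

S = 1530/1.81² = 467.0 W m⁻².
T_eq = [S(1−A)/(4σ)]^(1/4) = [467.0×0.75/(4×5.67×10⁻⁸)]^(1/4) = 198.2 K.
ΔT = T_surf − T_eq = 211 − 198.2.

ΔT ≈ 12.8 K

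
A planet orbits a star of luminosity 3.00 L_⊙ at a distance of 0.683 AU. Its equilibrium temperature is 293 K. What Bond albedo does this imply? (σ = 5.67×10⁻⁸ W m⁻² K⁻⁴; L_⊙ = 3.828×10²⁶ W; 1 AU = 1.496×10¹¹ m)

d = 0.683 AU = 1.02×10¹¹ m.
L = 3.00 × 3.828×10²⁶ = 1.15×10²⁷ W.
Flux: S = L/(4πd²) = 1.15×10²⁷/(4π×(1.02×10¹¹)²) = 8750 W m⁻².
From T_eq⁴ = S(1−A)/(4σ): 1−A = 4σT_eq⁴/S.
1−A = 4 × 5.67×10⁻⁸ × (293)⁴ / 8750 = 0.191.

A ≈ 0.81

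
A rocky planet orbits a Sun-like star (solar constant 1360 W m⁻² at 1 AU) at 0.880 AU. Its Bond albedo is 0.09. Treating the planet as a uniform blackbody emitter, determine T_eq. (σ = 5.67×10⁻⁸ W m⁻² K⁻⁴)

T_eq ≈ 290 K

Flux at 0.880 AU: S = 1360/0.880² = 1760 W m⁻².
Energy balance: absorbed = emitted ⇒ πR²·S(1−A) = 4πR²·σT_eq⁴, so T_eq⁴ = S(1−A)/(4σ).
T_eq = [1760 × 0.91 / (4 × 5.67×10⁻⁸)]^(1/4) = (7.05×10⁹)^(1/4) = 290 K.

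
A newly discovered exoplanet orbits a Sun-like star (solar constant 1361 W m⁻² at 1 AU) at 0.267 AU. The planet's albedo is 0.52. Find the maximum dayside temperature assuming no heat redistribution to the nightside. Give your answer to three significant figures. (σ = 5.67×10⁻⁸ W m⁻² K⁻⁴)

T_ss ≈ 634 K

Flux at 0.267 AU: S = 1361/0.267² = 1.91×10⁴ W m⁻².
With no redistribution each surface element balances locally: S(1−A) = σT⁴.
T = [1.91×10⁴ × 0.48 / 5.67×10⁻⁸]^(1/4) = (1.62×10¹¹)^(1/4) = 634 K.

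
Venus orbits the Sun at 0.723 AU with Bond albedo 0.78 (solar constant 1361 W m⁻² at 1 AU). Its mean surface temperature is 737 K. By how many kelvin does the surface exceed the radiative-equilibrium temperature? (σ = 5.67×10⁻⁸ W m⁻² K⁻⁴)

ΔT ≈ 512.8 K

S = 1361/0.723² = 2604 W m⁻².
T_eq = [S(1−A)/(4σ)]^(1/4) = [2604×0.22/(4×5.67×10⁻⁸)]^(1/4) = 224.2 K.
ΔT = T_surf − T_eq = 737 − 224.2.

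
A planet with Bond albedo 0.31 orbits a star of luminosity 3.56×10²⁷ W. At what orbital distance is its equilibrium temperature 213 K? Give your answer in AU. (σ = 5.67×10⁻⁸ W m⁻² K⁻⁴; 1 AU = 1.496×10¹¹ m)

d ≈ 4.33 AU

From T_eq⁴ = L(1−A)/(16πσd²): d = √[L(1−A)/(16πσT_eq⁴)].
d = √[3.56×10²⁷ × 0.69 / (16π × 5.67×10⁻⁸ × (213)⁴)] = 6.47×10¹¹ m = 4.33 AU.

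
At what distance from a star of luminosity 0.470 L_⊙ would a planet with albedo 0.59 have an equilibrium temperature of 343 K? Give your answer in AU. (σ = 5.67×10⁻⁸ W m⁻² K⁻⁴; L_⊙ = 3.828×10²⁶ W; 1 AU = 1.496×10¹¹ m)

d ≈ 0.289 AU

L = 0.470 × 3.828×10²⁶ = 1.80×10²⁶ W.
From T_eq⁴ = L(1−A)/(16πσd²): d = √[L(1−A)/(16πσT_eq⁴)].
d = √[1.80×10²⁶ × 0.41 / (16π × 5.67×10⁻⁸ × (343)⁴)] = 4.32×10¹⁰ m = 0.289 AU.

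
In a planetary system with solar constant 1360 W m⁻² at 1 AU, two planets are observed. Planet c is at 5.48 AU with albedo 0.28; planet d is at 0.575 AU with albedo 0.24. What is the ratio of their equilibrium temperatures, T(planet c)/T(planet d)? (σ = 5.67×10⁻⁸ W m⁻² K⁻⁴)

T₁/T₂ ≈ 0.320

T_eq = [S₀(1−A)/(4σd²)]^(1/4), so T ∝ (1−A)^(1/4) / √d.
T₁ = [1360×0.72/(4×5.67×10⁻⁸×5.48²)]^(1/4) = 109.50 K.
T₂ = [1360×0.76/(4×5.67×10⁻⁸×0.575²)]^(1/4) = 342.64 K.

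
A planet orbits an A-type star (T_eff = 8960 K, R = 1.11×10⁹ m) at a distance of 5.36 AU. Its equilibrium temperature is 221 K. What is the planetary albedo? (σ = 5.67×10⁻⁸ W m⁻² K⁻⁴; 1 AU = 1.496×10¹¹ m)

A ≈ 0.23

d = 5.36 AU = 8.02×10¹¹ m.
L = 4πR_⋆²σT_⋆⁴ = 4π(1.11×10⁹)² × 5.67×10⁻⁸ × (8960)⁴ = 5.66×10²⁷ W.
S = L/(4πd²) = 700 W m⁻².
From T_eq⁴ = S(1−A)/(4σ): 1−A = 4σT_eq⁴/S.
1−A = 4 × 5.67×10⁻⁸ × (221)⁴ / 700 = 0.773.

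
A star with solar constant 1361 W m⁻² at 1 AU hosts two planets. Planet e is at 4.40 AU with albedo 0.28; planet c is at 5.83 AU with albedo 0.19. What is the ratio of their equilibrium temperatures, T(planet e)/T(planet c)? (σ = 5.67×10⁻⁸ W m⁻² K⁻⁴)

T₁/T₂ ≈ 1.118

T_eq = [S₀(1−A)/(4σd²)]^(1/4), so T ∝ (1−A)^(1/4) / √d.
T₁ = [1361×0.72/(4×5.67×10⁻⁸×4.40²)]^(1/4) = 122.23 K.
T₂ = [1361×0.81/(4×5.67×10⁻⁸×5.83²)]^(1/4) = 109.36 K.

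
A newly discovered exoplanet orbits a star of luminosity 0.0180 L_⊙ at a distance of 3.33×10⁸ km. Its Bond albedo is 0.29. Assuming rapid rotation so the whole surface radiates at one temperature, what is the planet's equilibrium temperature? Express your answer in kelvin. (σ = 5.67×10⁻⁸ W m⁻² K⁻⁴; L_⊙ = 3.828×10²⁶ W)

d = 3.33×10⁸ km = 3.33×10¹¹ m.
L = 0.0180 × 3.828×10²⁶ = 6.89×10²⁴ W.
Flux: S = L/(4πd²) = 6.89×10²⁴/(4π×(3.33×10¹¹)²) = 4.94 W m⁻².
Energy balance: absorbed = emitted ⇒ πR²·S(1−A) = 4πR²·σT_eq⁴, so T_eq⁴ = S(1−A)/(4σ).
T_eq = [4.94 × 0.71 / (4 × 5.67×10⁻⁸)]^(1/4) = (1.55×10⁷)^(1/4) = 62.7 K.

T_eq ≈ 62.7 K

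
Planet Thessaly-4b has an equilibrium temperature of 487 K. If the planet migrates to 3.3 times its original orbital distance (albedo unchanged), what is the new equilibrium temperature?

T_eq ≈ 268 K

T_eq ∝ L^(1/4) · d^(−1/2).
T′ = 487 / 3.3^(1/2) = 268 K.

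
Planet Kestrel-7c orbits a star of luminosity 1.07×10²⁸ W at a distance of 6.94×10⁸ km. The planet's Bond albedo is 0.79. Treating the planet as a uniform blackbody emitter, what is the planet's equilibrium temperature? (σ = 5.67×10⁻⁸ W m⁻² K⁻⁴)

d = 6.94×10⁸ km = 6.94×10¹¹ m.
Flux: S = L/(4πd²) = 1.07×10²⁸/(4π×(6.94×10¹¹)²) = 1770 W m⁻².
Energy balance: absorbed = emitted ⇒ πR²·S(1−A) = 4πR²·σT_eq⁴, so T_eq⁴ = S(1−A)/(4σ).
T_eq = [1770 × 0.21 / (4 × 5.67×10⁻⁸)]^(1/4) = (1.64×10⁹)^(1/4) = 201 K.

T_eq ≈ 201 K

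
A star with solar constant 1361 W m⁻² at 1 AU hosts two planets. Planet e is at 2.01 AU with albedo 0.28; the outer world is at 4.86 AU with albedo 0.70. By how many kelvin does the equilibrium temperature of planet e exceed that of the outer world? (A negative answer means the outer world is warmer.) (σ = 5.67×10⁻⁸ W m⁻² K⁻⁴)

ΔT ≈ 87.4 K

T_eq = [S₀(1−A)/(4σd²)]^(1/4), so T ∝ (1−A)^(1/4) / √d.
T₁ = [1361×0.72/(4×5.67×10⁻⁸×2.01²)]^(1/4) = 180.84 K.
T₂ = [1361×0.30/(4×5.67×10⁻⁸×4.86²)]^(1/4) = 93.44 K.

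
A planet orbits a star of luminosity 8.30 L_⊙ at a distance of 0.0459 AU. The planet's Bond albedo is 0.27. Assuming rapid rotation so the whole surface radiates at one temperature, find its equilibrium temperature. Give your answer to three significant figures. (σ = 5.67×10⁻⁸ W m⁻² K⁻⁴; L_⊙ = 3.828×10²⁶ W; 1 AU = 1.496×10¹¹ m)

d = 0.0459 AU = 6.87×10⁹ m.
L = 8.30 × 3.828×10²⁶ = 3.18×10²⁷ W.
Flux: S = L/(4πd²) = 3.18×10²⁷/(4π×(6.87×10⁹)²) = 5.36×10⁶ W m⁻².
Energy balance: absorbed = emitted ⇒ πR²·S(1−A) = 4πR²·σT_eq⁴, so T_eq⁴ = S(1−A)/(4σ).
T_eq = [5.36×10⁶ × 0.73 / (4 × 5.67×10⁻⁸)]^(1/4) = (1.73×10¹³)^(1/4) = 2040 K.

T_eq ≈ 2040 K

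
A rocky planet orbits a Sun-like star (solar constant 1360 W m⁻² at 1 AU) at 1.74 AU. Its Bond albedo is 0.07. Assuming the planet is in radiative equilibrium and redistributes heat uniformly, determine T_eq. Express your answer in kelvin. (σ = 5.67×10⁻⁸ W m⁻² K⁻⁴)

T_eq ≈ 207 K

Flux at 1.74 AU: S = 1360/1.74² = 449 W m⁻².
Energy balance: absorbed = emitted ⇒ πR²·S(1−A) = 4πR²·σT_eq⁴, so T_eq⁴ = S(1−A)/(4σ).
T_eq = [449 × 0.93 / (4 × 5.67×10⁻⁸)]^(1/4) = (1.84×10⁹)^(1/4) = 207 K.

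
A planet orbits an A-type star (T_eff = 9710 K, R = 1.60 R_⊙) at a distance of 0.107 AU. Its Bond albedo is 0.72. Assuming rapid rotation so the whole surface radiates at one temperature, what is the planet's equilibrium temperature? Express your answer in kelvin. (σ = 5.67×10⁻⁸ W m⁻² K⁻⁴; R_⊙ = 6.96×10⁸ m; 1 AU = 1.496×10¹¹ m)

R_⋆ = 1.60 × 6.96×10⁸ = 1.11×10⁹ m.
d = 0.107 AU = 1.60×10¹⁰ m.
L = 4πR_⋆²σT_⋆⁴ = 4π(1.11×10⁹)² × 5.67×10⁻⁸ × (9710)⁴ = 7.85×10²⁷ W.
S = L/(4πd²) = 2.44×10⁶ W m⁻².
Energy balance: absorbed = emitted ⇒ πR²·S(1−A) = 4πR²·σT_eq⁴, so T_eq⁴ = S(1−A)/(4σ).
T_eq = [2.44×10⁶ × 0.28 / (4 × 5.67×10⁻⁸)]^(1/4) = (3.01×10¹²)^(1/4) = 1320 K.

T_eq ≈ 1320 K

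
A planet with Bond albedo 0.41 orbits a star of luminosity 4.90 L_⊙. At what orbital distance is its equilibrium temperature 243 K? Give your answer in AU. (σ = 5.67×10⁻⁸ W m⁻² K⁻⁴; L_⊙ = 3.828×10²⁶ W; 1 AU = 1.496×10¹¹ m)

L = 4.90 × 3.828×10²⁶ = 1.88×10²⁷ W.
From T_eq⁴ = L(1−A)/(16πσd²): d = √[L(1−A)/(16πσT_eq⁴)].
d = √[1.88×10²⁷ × 0.59 / (16π × 5.67×10⁻⁸ × (243)⁴)] = 3.34×10¹¹ m = 2.23 AU.

d ≈ 2.23 AU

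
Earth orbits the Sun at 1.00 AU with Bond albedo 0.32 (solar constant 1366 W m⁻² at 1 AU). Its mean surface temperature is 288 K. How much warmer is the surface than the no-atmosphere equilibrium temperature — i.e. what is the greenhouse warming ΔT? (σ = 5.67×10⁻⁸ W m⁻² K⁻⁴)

ΔT ≈ 35.0 K

S = 1366/1.00² = 1366 W m⁻².
T_eq = [S(1−A)/(4σ)]^(1/4) = [1366×0.68/(4×5.67×10⁻⁸)]^(1/4) = 253.0 K.
ΔT = T_surf − T_eq = 288 − 253.0.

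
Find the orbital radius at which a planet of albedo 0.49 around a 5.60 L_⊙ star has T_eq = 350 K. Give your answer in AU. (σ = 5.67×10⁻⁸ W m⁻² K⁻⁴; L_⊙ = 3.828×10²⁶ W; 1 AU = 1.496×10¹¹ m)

d ≈ 1.07 AU

L = 5.60 × 3.828×10²⁶ = 2.14×10²⁷ W.
From T_eq⁴ = L(1−A)/(16πσd²): d = √[L(1−A)/(16πσT_eq⁴)].
d = √[2.14×10²⁷ × 0.51 / (16π × 5.67×10⁻⁸ × (350)⁴)] = 1.60×10¹¹ m = 1.07 AU.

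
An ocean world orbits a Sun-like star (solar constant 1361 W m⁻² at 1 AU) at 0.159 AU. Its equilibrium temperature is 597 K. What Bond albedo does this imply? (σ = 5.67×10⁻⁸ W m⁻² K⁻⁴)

Flux at 0.159 AU: S = 1361/0.159² = 5.38×10⁴ W m⁻².
From T_eq⁴ = S(1−A)/(4σ): 1−A = 4σT_eq⁴/S.
1−A = 4 × 5.67×10⁻⁸ × (597)⁴ / 5.38×10⁴ = 0.535.

A ≈ 0.46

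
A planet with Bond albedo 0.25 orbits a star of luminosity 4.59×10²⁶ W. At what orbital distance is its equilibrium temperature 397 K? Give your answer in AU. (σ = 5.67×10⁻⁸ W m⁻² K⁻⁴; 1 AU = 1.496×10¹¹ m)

d ≈ 0.466 AU

From T_eq⁴ = L(1−A)/(16πσd²): d = √[L(1−A)/(16πσT_eq⁴)].
d = √[4.59×10²⁶ × 0.75 / (16π × 5.67×10⁻⁸ × (397)⁴)] = 6.97×10¹⁰ m = 0.466 AU.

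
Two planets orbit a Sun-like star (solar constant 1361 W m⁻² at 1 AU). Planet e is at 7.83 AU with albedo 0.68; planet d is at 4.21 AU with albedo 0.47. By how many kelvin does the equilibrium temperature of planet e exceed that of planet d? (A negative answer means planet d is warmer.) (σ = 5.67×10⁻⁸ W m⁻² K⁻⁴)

ΔT ≈ -40.9 K

T_eq = [S₀(1−A)/(4σd²)]^(1/4), so T ∝ (1−A)^(1/4) / √d.
T₁ = [1361×0.32/(4×5.67×10⁻⁸×7.83²)]^(1/4) = 74.81 K.
T₂ = [1361×0.53/(4×5.67×10⁻⁸×4.21²)]^(1/4) = 115.74 K.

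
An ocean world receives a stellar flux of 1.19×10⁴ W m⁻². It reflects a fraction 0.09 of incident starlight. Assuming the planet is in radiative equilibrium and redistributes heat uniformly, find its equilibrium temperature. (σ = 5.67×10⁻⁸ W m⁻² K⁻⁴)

Energy balance: absorbed = emitted ⇒ πR²·S(1−A) = 4πR²·σT_eq⁴, so T_eq⁴ = S(1−A)/(4σ).
T_eq = [1.19×10⁴ × 0.91 / (4 × 5.67×10⁻⁸)]^(1/4) = (4.77×10¹⁰)^(1/4) = 467 K.

T_eq ≈ 467 K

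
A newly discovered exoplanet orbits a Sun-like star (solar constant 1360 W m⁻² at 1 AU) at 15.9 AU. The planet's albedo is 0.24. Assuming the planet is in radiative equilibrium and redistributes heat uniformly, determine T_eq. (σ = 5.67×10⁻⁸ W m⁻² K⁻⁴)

Flux at 15.9 AU: S = 1360/15.9² = 5.38 W m⁻².
Energy balance: absorbed = emitted ⇒ πR²·S(1−A) = 4πR²·σT_eq⁴, so T_eq⁴ = S(1−A)/(4σ).
T_eq = [5.38 × 0.76 / (4 × 5.67×10⁻⁸)]^(1/4) = (1.80×10⁷)^(1/4) = 65.2 K.

T_eq ≈ 65.2 K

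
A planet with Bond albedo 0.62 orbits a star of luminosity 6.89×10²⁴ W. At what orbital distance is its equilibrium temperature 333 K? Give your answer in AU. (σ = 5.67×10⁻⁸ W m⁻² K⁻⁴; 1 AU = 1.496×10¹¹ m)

From T_eq⁴ = L(1−A)/(16πσd²): d = √[L(1−A)/(16πσT_eq⁴)].
d = √[6.89×10²⁴ × 0.38 / (16π × 5.67×10⁻⁸ × (333)⁴)] = 8.64×10⁹ m = 0.0578 AU.

d ≈ 0.0578 AU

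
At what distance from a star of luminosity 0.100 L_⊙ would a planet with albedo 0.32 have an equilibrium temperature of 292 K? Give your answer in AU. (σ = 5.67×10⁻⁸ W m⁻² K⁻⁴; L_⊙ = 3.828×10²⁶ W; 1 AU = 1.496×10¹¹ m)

L = 0.100 × 3.828×10²⁶ = 3.83×10²⁵ W.
From T_eq⁴ = L(1−A)/(16πσd²): d = √[L(1−A)/(16πσT_eq⁴)].
d = √[3.83×10²⁵ × 0.68 / (16π × 5.67×10⁻⁸ × (292)⁴)] = 3.54×10¹⁰ m = 0.237 AU.

d ≈ 0.237 AU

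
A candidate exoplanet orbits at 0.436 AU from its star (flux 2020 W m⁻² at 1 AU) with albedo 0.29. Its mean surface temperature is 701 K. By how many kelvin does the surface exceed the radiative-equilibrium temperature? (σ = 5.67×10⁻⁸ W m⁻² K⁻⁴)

S = 2020/0.436² = 1.063×10⁴ W m⁻².
T_eq = [S(1−A)/(4σ)]^(1/4) = [1.063×10⁴×0.71/(4×5.67×10⁻⁸)]^(1/4) = 427.1 K.
ΔT = T_surf − T_eq = 701 − 427.1.

ΔT ≈ 273.9 K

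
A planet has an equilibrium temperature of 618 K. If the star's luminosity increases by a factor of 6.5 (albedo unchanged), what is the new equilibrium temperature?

T_eq ∝ L^(1/4) · d^(−1/2).
T′ = 618 × 6.5^(1/4) = 987 K.

T_eq ≈ 987 K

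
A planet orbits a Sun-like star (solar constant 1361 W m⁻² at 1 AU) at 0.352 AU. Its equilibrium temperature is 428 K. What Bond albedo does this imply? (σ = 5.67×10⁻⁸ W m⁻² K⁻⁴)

A ≈ 0.31

Flux at 0.352 AU: S = 1361/0.352² = 1.10×10⁴ W m⁻².
From T_eq⁴ = S(1−A)/(4σ): 1−A = 4σT_eq⁴/S.
1−A = 4 × 5.67×10⁻⁸ × (428)⁴ / 1.10×10⁴ = 0.693.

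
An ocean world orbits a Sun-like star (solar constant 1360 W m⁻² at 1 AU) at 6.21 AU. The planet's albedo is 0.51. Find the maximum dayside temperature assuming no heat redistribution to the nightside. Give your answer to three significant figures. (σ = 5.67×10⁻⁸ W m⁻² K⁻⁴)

T_ss ≈ 132 K

Flux at 6.21 AU: S = 1360/6.21² = 35.3 W m⁻².
With no redistribution each surface element balances locally: S(1−A) = σT⁴.
T = [35.3 × 0.49 / 5.67×10⁻⁸]^(1/4) = (3.05×10⁸)^(1/4) = 132 K.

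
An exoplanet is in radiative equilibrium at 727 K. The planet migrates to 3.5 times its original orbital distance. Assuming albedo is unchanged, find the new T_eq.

T_eq ∝ L^(1/4) · d^(−1/2).
T′ = 727 / 3.5^(1/2) = 389 K.

T_eq ≈ 389 K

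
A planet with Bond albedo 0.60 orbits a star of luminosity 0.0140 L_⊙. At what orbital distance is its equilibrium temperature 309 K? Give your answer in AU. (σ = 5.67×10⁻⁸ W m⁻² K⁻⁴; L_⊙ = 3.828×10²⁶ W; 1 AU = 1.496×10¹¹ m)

d ≈ 0.0607 AU

L = 0.0140 × 3.828×10²⁶ = 5.36×10²⁴ W.
From T_eq⁴ = L(1−A)/(16πσd²): d = √[L(1−A)/(16πσT_eq⁴)].
d = √[5.36×10²⁴ × 0.40 / (16π × 5.67×10⁻⁸ × (309)⁴)] = 9.08×10⁹ m = 0.0607 AU.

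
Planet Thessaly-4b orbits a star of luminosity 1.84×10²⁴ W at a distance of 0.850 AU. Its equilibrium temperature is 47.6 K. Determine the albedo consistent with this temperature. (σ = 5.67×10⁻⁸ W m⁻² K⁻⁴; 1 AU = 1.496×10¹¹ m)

A ≈ 0.87

d = 0.850 AU = 1.27×10¹¹ m.
Flux: S = L/(4πd²) = 1.84×10²⁴/(4π×(1.27×10¹¹)²) = 9.06 W m⁻².
From T_eq⁴ = S(1−A)/(4σ): 1−A = 4σT_eq⁴/S.
1−A = 4 × 5.67×10⁻⁸ × (47.6)⁴ / 9.06 = 0.129.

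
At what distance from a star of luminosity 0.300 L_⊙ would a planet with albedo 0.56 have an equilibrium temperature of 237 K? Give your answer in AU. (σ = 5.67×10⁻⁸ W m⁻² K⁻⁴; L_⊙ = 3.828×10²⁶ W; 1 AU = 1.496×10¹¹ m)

d ≈ 0.501 AU

L = 0.300 × 3.828×10²⁶ = 1.15×10²⁶ W.
From T_eq⁴ = L(1−A)/(16πσd²): d = √[L(1−A)/(16πσT_eq⁴)].
d = √[1.15×10²⁶ × 0.44 / (16π × 5.67×10⁻⁸ × (237)⁴)] = 7.50×10¹⁰ m = 0.501 AU.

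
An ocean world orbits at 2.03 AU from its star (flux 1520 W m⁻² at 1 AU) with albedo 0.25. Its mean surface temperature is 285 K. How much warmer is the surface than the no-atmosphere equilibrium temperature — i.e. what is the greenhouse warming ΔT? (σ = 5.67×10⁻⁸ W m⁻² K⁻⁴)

ΔT ≈ 98.1 K

S = 1520/2.03² = 368.9 W m⁻².
T_eq = [S(1−A)/(4σ)]^(1/4) = [368.9×0.75/(4×5.67×10⁻⁸)]^(1/4) = 186.9 K.
ΔT = T_surf − T_eq = 285 − 186.9.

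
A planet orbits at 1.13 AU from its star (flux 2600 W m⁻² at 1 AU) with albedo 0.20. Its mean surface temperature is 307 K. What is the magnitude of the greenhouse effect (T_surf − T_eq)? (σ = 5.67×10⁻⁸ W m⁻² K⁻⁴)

ΔT ≈ 15.9 K

S = 2600/1.13² = 2036 W m⁻².
T_eq = [S(1−A)/(4σ)]^(1/4) = [2036×0.80/(4×5.67×10⁻⁸)]^(1/4) = 291.1 K.
ΔT = T_surf − T_eq = 307 − 291.1.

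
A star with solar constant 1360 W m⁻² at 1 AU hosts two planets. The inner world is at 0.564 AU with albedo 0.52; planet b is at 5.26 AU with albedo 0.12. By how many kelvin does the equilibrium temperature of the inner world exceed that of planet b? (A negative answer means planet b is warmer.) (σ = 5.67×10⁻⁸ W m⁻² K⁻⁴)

T_eq = [S₀(1−A)/(4σd²)]^(1/4), so T ∝ (1−A)^(1/4) / √d.
T₁ = [1360×0.48/(4×5.67×10⁻⁸×0.564²)]^(1/4) = 308.42 K.
T₂ = [1360×0.88/(4×5.67×10⁻⁸×5.26²)]^(1/4) = 117.52 K.

ΔT ≈ 190.9 K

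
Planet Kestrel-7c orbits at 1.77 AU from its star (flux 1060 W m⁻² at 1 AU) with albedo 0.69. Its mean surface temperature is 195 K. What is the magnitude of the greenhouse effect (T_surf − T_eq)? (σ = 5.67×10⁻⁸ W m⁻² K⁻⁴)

ΔT ≈ 48.4 K

S = 1060/1.77² = 338.3 W m⁻².
T_eq = [S(1−A)/(4σ)]^(1/4) = [338.3×0.31/(4×5.67×10⁻⁸)]^(1/4) = 146.6 K.
ΔT = T_surf − T_eq = 195 − 146.6.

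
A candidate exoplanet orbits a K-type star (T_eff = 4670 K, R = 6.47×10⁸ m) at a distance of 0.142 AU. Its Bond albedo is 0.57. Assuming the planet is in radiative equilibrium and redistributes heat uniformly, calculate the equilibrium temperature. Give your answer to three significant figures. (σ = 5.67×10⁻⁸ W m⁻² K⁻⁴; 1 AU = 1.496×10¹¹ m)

T_eq ≈ 467 K

d = 0.142 AU = 2.12×10¹⁰ m.
L = 4πR_⋆²σT_⋆⁴ = 4π(6.47×10⁸)² × 5.67×10⁻⁸ × (4670)⁴ = 1.42×10²⁶ W.
S = L/(4πd²) = 2.50×10⁴ W m⁻².
Energy balance: absorbed = emitted ⇒ πR²·S(1−A) = 4πR²·σT_eq⁴, so T_eq⁴ = S(1−A)/(4σ).
T_eq = [2.50×10⁴ × 0.43 / (4 × 5.67×10⁻⁸)]^(1/4) = (4.74×10¹⁰)^(1/4) = 467 K.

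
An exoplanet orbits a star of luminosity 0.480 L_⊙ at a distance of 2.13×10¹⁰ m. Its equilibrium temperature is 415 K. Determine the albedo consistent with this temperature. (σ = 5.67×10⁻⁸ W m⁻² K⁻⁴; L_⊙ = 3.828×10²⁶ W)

A ≈ 0.79

L = 0.480 × 3.828×10²⁶ = 1.84×10²⁶ W.
Flux: S = L/(4πd²) = 1.84×10²⁶/(4π×(2.13×10¹⁰)²) = 3.22×10⁴ W m⁻².
From T_eq⁴ = S(1−A)/(4σ): 1−A = 4σT_eq⁴/S.
1−A = 4 × 5.67×10⁻⁸ × (415)⁴ / 3.22×10⁴ = 0.209.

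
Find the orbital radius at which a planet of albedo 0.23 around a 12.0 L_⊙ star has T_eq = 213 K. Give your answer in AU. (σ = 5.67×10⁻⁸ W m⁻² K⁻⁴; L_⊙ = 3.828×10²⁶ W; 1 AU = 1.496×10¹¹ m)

d ≈ 5.19 AU

L = 12.0 × 3.828×10²⁶ = 4.59×10²⁷ W.
From T_eq⁴ = L(1−A)/(16πσd²): d = √[L(1−A)/(16πσT_eq⁴)].
d = √[4.59×10²⁷ × 0.77 / (16π × 5.67×10⁻⁸ × (213)⁴)] = 7.76×10¹¹ m = 5.19 AU.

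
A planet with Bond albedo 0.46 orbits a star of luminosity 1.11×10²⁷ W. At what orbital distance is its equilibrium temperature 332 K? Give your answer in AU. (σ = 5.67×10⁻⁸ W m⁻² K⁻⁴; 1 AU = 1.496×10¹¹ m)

From T_eq⁴ = L(1−A)/(16πσd²): d = √[L(1−A)/(16πσT_eq⁴)].
d = √[1.11×10²⁷ × 0.54 / (16π × 5.67×10⁻⁸ × (332)⁴)] = 1.32×10¹¹ m = 0.879 AU.

d ≈ 0.879 AU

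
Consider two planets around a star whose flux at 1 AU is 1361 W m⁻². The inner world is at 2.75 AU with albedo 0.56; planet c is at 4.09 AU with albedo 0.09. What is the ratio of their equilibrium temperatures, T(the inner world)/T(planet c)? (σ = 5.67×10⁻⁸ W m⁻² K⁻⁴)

T_eq = [S₀(1−A)/(4σd²)]^(1/4), so T ∝ (1−A)^(1/4) / √d.
T₁ = [1361×0.44/(4×5.67×10⁻⁸×2.75²)]^(1/4) = 136.69 K.
T₂ = [1361×0.91/(4×5.67×10⁻⁸×4.09²)]^(1/4) = 134.42 K.

T₁/T₂ ≈ 1.017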